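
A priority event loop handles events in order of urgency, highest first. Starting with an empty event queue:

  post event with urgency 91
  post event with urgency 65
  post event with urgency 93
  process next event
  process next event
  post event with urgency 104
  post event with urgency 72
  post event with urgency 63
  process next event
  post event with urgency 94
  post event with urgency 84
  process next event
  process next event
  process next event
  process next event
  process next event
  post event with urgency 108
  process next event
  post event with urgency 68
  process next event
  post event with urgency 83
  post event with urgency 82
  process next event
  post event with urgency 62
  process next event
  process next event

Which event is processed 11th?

83

insert 91 → {91}
insert 65 → {91, 65}
insert 93 → {93, 91, 65}
process next event → 93; now {91, 65}
process next event → 91; now {65}
insert 104 → {104, 65}
insert 72 → {104, 72, 65}
insert 63 → {104, 72, 65, 63}
process next event → 104; now {72, 65, 63}
insert 94 → {94, 72, 65, 63}
insert 84 → {94, 84, 72, 65, 63}
process next event → 94; now {84, 72, 65, 63}
process next event → 84; now {72, 65, 63}
process next event → 72; now {65, 63}
process next event → 65; now {63}
process next event → 63; now {}
insert 108 → {108}
process next event → 108; now {}
insert 68 → {68}
process next event → 68; now {}
insert 83 → {83}
insert 82 → {83, 82}
process next event → 83; now {82}
insert 62 → {82, 62}
process next event → 82; now {62}
process next event → 62; now {}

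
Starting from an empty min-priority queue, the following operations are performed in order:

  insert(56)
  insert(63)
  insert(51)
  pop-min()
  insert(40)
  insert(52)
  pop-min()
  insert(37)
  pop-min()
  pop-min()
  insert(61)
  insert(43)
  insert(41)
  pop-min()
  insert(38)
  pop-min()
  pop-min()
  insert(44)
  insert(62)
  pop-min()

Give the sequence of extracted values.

insert 56 → {56}
insert 63 → {56, 63}
insert 51 → {51, 56, 63}
pop-min → 51; now {56, 63}
insert 40 → {40, 56, 63}
insert 52 → {40, 52, 56, 63}
pop-min → 40; now {52, 56, 63}
insert 37 → {37, 52, 56, 63}
pop-min → 37; now {52, 56, 63}
pop-min → 52; now {56, 63}
insert 61 → {56, 61, 63}
insert 43 → {43, 56, 61, 63}
insert 41 → {41, 43, 56, 61, 63}
pop-min → 41; now {43, 56, 61, 63}
insert 38 → {38, 43, 56, 61, 63}
pop-min → 38; now {43, 56, 61, 63}
pop-min → 43; now {56, 61, 63}
insert 44 → {44, 56, 61, 63}
insert 62 → {44, 56, 61, 62, 63}
pop-min → 44; now {56, 61, 62, 63}

[51, 40, 37, 52, 41, 38, 43, 44]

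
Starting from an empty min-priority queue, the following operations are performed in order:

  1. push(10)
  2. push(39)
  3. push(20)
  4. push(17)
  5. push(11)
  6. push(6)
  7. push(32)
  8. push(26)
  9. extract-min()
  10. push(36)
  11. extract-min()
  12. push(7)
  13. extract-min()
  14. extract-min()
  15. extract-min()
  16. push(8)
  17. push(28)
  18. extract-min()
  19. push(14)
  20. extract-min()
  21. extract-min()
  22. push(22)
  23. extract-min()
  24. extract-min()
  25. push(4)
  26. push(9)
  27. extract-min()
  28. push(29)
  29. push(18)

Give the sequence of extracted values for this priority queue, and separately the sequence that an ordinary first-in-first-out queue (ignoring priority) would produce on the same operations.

insert 10 → {10}
insert 39 → {10, 39}
insert 20 → {10, 20, 39}
insert 17 → {10, 17, 20, 39}
insert 11 → {10, 11, 17, 20, 39}
insert 6 → {6, 10, 11, 17, 20, 39}
insert 32 → {6, 10, 11, 17, 20, 32, 39}
insert 26 → {6, 10, 11, 17, 20, 26, 32, 39}
extract-min → 6; now {10, 11, 17, 20, 26, 32, 39}
insert 36 → {10, 11, 17, 20, 26, 32, 36, 39}
extract-min → 10; now {11, 17, 20, 26, 32, 36, 39}
insert 7 → {7, 11, 17, 20, 26, 32, 36, 39}
extract-min → 7; now {11, 17, 20, 26, 32, 36, 39}
extract-min → 11; now {17, 20, 26, 32, 36, 39}
extract-min → 17; now {20, 26, 32, 36, 39}
insert 8 → {8, 20, 26, 32, 36, 39}
insert 28 → {8, 20, 26, 28, 32, 36, 39}
extract-min → 8; now {20, 26, 28, 32, 36, 39}
insert 14 → {14, 20, 26, 28, 32, 36, 39}
extract-min → 14; now {20, 26, 28, 32, 36, 39}
extract-min → 20; now {26, 28, 32, 36, 39}
insert 22 → {22, 26, 28, 32, 36, 39}
extract-min → 22; now {26, 28, 32, 36, 39}
extract-min → 26; now {28, 32, 36, 39}
insert 4 → {4, 28, 32, 36, 39}
insert 9 → {4, 9, 28, 32, 36, 39}
extract-min → 4; now {9, 28, 32, 36, 39}
insert 29 → {9, 28, 29, 32, 36, 39}
insert 18 → {9, 18, 28, 29, 32, 36, 39}

priority queue: 6, 10, 7, 11, 17, 8, 14, 20, 22, 26, 4; FIFO queue: [10, 39, 20, 17, 11, 6, 32, 26, 36, 7, 8]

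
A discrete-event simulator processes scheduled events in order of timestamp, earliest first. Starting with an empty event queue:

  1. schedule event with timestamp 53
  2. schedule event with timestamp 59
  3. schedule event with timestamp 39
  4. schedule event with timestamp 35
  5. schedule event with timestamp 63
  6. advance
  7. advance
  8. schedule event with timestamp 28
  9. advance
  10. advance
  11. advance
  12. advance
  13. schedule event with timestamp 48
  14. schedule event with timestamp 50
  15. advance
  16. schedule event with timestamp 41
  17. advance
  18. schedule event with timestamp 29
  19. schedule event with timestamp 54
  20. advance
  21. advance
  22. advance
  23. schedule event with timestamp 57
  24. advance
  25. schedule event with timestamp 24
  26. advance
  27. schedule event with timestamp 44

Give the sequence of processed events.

35, 39, 28, 53, 59, 63, 48, 41, 29, 50, 54, 57, 24

insert 53 → {53}
insert 59 → {53, 59}
insert 39 → {39, 53, 59}
insert 35 → {35, 39, 53, 59}
insert 63 → {35, 39, 53, 59, 63}
advance → 35; now {39, 53, 59, 63}
advance → 39; now {53, 59, 63}
insert 28 → {28, 53, 59, 63}
advance → 28; now {53, 59, 63}
advance → 53; now {59, 63}
advance → 59; now {63}
advance → 63; now {}
insert 48 → {48}
insert 50 → {48, 50}
advance → 48; now {50}
insert 41 → {41, 50}
advance → 41; now {50}
insert 29 → {29, 50}
insert 54 → {29, 50, 54}
advance → 29; now {50, 54}
advance → 50; now {54}
advance → 54; now {}
insert 57 → {57}
advance → 57; now {}
insert 24 → {24}
advance → 24; now {}
insert 44 → {44}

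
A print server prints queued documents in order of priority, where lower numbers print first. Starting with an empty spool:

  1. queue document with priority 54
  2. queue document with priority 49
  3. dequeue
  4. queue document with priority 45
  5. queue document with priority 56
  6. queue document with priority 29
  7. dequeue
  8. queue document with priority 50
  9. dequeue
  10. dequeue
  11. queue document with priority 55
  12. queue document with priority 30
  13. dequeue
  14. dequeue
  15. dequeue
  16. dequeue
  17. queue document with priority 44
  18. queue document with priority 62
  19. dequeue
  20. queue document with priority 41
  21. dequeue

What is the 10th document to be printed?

41

insert 54 → {54}
insert 49 → {49, 54}
dequeue → 49; now {54}
insert 45 → {45, 54}
insert 56 → {45, 54, 56}
insert 29 → {29, 45, 54, 56}
dequeue → 29; now {45, 54, 56}
insert 50 → {45, 50, 54, 56}
dequeue → 45; now {50, 54, 56}
dequeue → 50; now {54, 56}
insert 55 → {54, 55, 56}
insert 30 → {30, 54, 55, 56}
dequeue → 30; now {54, 55, 56}
dequeue → 54; now {55, 56}
dequeue → 55; now {56}
dequeue → 56; now {}
insert 44 → {44}
insert 62 → {44, 62}
dequeue → 44; now {62}
insert 41 → {41, 62}
dequeue → 41; now {62}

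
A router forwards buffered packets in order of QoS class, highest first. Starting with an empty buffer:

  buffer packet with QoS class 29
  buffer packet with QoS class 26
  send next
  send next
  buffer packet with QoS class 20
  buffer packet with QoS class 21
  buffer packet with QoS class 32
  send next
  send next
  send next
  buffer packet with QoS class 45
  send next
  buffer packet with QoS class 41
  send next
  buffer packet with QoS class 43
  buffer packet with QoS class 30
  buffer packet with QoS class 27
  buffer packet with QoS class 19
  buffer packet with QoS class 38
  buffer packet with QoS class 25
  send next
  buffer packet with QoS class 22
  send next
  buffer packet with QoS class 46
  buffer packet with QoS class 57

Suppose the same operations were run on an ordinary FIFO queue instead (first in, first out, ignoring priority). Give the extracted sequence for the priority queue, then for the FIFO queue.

priority queue: 29 → 26 → 32 → 21 → 20 → 45 → 41 → 43 → 38; FIFO queue: [29, 26, 20, 21, 32, 45, 41, 43, 30]

insert 29 → {29}
insert 26 → {29, 26}
send next → 29; now {26}
send next → 26; now {}
insert 20 → {20}
insert 21 → {21, 20}
insert 32 → {32, 21, 20}
send next → 32; now {21, 20}
send next → 21; now {20}
send next → 20; now {}
insert 45 → {45}
send next → 45; now {}
insert 41 → {41}
send next → 41; now {}
insert 43 → {43}
insert 30 → {43, 30}
insert 27 → {43, 30, 27}
insert 19 → {43, 30, 27, 19}
insert 38 → {43, 38, 30, 27, 19}
insert 25 → {43, 38, 30, 27, 25, 19}
send next → 43; now {38, 30, 27, 25, 19}
insert 22 → {38, 30, 27, 25, 22, 19}
send next → 38; now {30, 27, 25, 22, 19}
insert 46 → {46, 30, 27, 25, 22, 19}
insert 57 → {57, 46, 30, 27, 25, 22, 19}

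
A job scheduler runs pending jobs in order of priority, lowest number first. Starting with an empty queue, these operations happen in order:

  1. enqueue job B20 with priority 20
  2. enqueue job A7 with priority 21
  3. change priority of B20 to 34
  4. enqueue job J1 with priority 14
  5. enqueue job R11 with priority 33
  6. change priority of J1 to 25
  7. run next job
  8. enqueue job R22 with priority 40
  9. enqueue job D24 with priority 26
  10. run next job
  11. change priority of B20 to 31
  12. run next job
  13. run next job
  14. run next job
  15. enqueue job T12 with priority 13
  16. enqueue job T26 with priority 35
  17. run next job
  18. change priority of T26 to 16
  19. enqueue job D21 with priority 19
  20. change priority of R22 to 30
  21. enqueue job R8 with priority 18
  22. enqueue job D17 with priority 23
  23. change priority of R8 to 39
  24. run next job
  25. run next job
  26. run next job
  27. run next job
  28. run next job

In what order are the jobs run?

add B20 (priority 20) → {B20:20}
add A7 (priority 21) → {B20:20, A7:21}
update B20 to priority 34 → {A7:21, B20:34}
add J1 (priority 14) → {J1:14, A7:21, B20:34}
add R11 (priority 33) → {J1:14, A7:21, R11:33, B20:34}
update J1 to priority 25 → {A7:21, J1:25, R11:33, B20:34}
run next job → A7; now {J1:25, R11:33, B20:34}
add R22 (priority 40) → {J1:25, R11:33, B20:34, R22:40}
add D24 (priority 26) → {J1:25, D24:26, R11:33, B20:34, R22:40}
run next job → J1; now {D24:26, R11:33, B20:34, R22:40}
update B20 to priority 31 → {D24:26, B20:31, R11:33, R22:40}
run next job → D24; now {B20:31, R11:33, R22:40}
run next job → B20; now {R11:33, R22:40}
run next job → R11; now {R22:40}
add T12 (priority 13) → {T12:13, R22:40}
add T26 (priority 35) → {T12:13, T26:35, R22:40}
run next job → T12; now {T26:35, R22:40}
update T26 to priority 16 → {T26:16, R22:40}
add D21 (priority 19) → {T26:16, D21:19, R22:40}
update R22 to priority 30 → {T26:16, D21:19, R22:30}
add R8 (priority 18) → {T26:16, R8:18, D21:19, R22:30}
add D17 (priority 23) → {T26:16, R8:18, D21:19, D17:23, R22:30}
update R8 to priority 39 → {T26:16, D21:19, D17:23, R22:30, R8:39}
run next job → T26; now {D21:19, D17:23, R22:30, R8:39}
run next job → D21; now {D17:23, R22:30, R8:39}
run next job → D17; now {R22:30, R8:39}
run next job → R22; now {R8:39}
run next job → R8; now {}

A7, J1, D24, B20, R11, T12, T26, D21, D17, R22, R8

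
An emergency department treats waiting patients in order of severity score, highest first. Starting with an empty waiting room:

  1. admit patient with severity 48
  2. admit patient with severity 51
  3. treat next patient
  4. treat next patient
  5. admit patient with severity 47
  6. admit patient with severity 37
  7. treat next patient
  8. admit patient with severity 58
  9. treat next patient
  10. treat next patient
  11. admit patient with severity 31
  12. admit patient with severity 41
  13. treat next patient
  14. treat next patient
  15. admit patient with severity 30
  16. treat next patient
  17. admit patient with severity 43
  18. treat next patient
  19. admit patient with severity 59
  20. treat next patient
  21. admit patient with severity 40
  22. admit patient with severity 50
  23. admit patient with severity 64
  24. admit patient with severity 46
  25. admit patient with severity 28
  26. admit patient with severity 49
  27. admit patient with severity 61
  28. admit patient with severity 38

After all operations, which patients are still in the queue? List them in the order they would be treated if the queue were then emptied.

[64, 61, 50, 49, 46, 40, 38, 28]

insert 48 → {48}
insert 51 → {51, 48}
treat next patient → 51; now {48}
treat next patient → 48; now {}
insert 47 → {47}
insert 37 → {47, 37}
treat next patient → 47; now {37}
insert 58 → {58, 37}
treat next patient → 58; now {37}
treat next patient → 37; now {}
insert 31 → {31}
insert 41 → {41, 31}
treat next patient → 41; now {31}
treat next patient → 31; now {}
insert 30 → {30}
treat next patient → 30; now {}
insert 43 → {43}
treat next patient → 43; now {}
insert 59 → {59}
treat next patient → 59; now {}
insert 40 → {40}
insert 50 → {50, 40}
insert 64 → {64, 50, 40}
insert 46 → {64, 50, 46, 40}
insert 28 → {64, 50, 46, 40, 28}
insert 49 → {64, 50, 49, 46, 40, 28}
insert 61 → {64, 61, 50, 49, 46, 40, 28}
insert 38 → {64, 61, 50, 49, 46, 40, 38, 28}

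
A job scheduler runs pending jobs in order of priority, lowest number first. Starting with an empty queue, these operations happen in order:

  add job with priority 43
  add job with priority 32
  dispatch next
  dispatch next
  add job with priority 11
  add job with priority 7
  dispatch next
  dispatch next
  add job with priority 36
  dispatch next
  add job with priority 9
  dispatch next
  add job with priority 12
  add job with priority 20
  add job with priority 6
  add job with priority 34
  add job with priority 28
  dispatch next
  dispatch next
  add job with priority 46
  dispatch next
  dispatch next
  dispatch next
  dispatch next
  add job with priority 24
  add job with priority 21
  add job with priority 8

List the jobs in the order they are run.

insert 43 → {43}
insert 32 → {32, 43}
dispatch next → 32; now {43}
dispatch next → 43; now {}
insert 11 → {11}
insert 7 → {7, 11}
dispatch next → 7; now {11}
dispatch next → 11; now {}
insert 36 → {36}
dispatch next → 36; now {}
insert 9 → {9}
dispatch next → 9; now {}
insert 12 → {12}
insert 20 → {12, 20}
insert 6 → {6, 12, 20}
insert 34 → {6, 12, 20, 34}
insert 28 → {6, 12, 20, 28, 34}
dispatch next → 6; now {12, 20, 28, 34}
dispatch next → 12; now {20, 28, 34}
insert 46 → {20, 28, 34, 46}
dispatch next → 20; now {28, 34, 46}
dispatch next → 28; now {34, 46}
dispatch next → 34; now {46}
dispatch next → 46; now {}
insert 24 → {24}
insert 21 → {21, 24}
insert 8 → {8, 21, 24}

32 → 43 → 7 → 11 → 36 → 9 → 6 → 12 → 20 → 28 → 34 → 46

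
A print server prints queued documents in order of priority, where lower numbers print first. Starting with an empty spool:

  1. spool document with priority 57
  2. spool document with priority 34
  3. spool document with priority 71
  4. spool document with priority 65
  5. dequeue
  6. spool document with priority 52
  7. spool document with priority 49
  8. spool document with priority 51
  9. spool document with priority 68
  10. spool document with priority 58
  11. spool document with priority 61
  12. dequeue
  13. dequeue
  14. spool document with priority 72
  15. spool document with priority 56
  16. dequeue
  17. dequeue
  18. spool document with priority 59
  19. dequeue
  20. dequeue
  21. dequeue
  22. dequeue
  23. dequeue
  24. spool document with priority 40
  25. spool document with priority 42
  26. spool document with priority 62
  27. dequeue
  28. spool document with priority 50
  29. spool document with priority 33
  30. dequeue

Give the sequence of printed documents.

34, 49, 51, 52, 56, 57, 58, 59, 61, 65, 40, 33

insert 57 → {57}
insert 34 → {34, 57}
insert 71 → {34, 57, 71}
insert 65 → {34, 57, 65, 71}
dequeue → 34; now {57, 65, 71}
insert 52 → {52, 57, 65, 71}
insert 49 → {49, 52, 57, 65, 71}
insert 51 → {49, 51, 52, 57, 65, 71}
insert 68 → {49, 51, 52, 57, 65, 68, 71}
insert 58 → {49, 51, 52, 57, 58, 65, 68, 71}
insert 61 → {49, 51, 52, 57, 58, 61, 65, 68, 71}
dequeue → 49; now {51, 52, 57, 58, 61, 65, 68, 71}
dequeue → 51; now {52, 57, 58, 61, 65, 68, 71}
insert 72 → {52, 57, 58, 61, 65, 68, 71, 72}
insert 56 → {52, 56, 57, 58, 61, 65, 68, 71, 72}
dequeue → 52; now {56, 57, 58, 61, 65, 68, 71, 72}
dequeue → 56; now {57, 58, 61, 65, 68, 71, 72}
insert 59 → {57, 58, 59, 61, 65, 68, 71, 72}
dequeue → 57; now {58, 59, 61, 65, 68, 71, 72}
dequeue → 58; now {59, 61, 65, 68, 71, 72}
dequeue → 59; now {61, 65, 68, 71, 72}
dequeue → 61; now {65, 68, 71, 72}
dequeue → 65; now {68, 71, 72}
insert 40 → {40, 68, 71, 72}
insert 42 → {40, 42, 68, 71, 72}
insert 62 → {40, 42, 62, 68, 71, 72}
dequeue → 40; now {42, 62, 68, 71, 72}
insert 50 → {42, 50, 62, 68, 71, 72}
insert 33 → {33, 42, 50, 62, 68, 71, 72}
dequeue → 33; now {42, 50, 62, 68, 71, 72}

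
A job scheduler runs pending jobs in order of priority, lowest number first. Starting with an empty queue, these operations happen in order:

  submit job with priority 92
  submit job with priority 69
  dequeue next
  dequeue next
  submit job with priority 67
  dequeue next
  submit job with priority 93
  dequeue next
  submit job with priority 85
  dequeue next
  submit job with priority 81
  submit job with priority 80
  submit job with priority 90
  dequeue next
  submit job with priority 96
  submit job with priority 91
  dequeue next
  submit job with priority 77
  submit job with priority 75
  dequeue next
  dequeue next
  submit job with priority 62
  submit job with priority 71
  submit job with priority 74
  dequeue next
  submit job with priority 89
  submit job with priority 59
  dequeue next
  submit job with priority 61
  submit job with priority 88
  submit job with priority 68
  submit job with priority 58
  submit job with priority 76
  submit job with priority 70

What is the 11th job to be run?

59

insert 92 → {92}
insert 69 → {69, 92}
dequeue next → 69; now {92}
dequeue next → 92; now {}
insert 67 → {67}
dequeue next → 67; now {}
insert 93 → {93}
dequeue next → 93; now {}
insert 85 → {85}
dequeue next → 85; now {}
insert 81 → {81}
insert 80 → {80, 81}
insert 90 → {80, 81, 90}
dequeue next → 80; now {81, 90}
insert 96 → {81, 90, 96}
insert 91 → {81, 90, 91, 96}
dequeue next → 81; now {90, 91, 96}
insert 77 → {77, 90, 91, 96}
insert 75 → {75, 77, 90, 91, 96}
dequeue next → 75; now {77, 90, 91, 96}
dequeue next → 77; now {90, 91, 96}
insert 62 → {62, 90, 91, 96}
insert 71 → {62, 71, 90, 91, 96}
insert 74 → {62, 71, 74, 90, 91, 96}
dequeue next → 62; now {71, 74, 90, 91, 96}
insert 89 → {71, 74, 89, 90, 91, 96}
insert 59 → {59, 71, 74, 89, 90, 91, 96}
dequeue next → 59; now {71, 74, 89, 90, 91, 96}
insert 61 → {61, 71, 74, 89, 90, 91, 96}
insert 88 → {61, 71, 74, 88, 89, 90, 91, 96}
insert 68 → {61, 68, 71, 74, 88, 89, 90, 91, 96}
insert 58 → {58, 61, 68, 71, 74, 88, 89, 90, 91, 96}
insert 76 → {58, 61, 68, 71, 74, 76, 88, 89, 90, 91, 96}
insert 70 → {58, 61, 68, 70, 71, 74, 76, 88, 89, 90, 91, 96}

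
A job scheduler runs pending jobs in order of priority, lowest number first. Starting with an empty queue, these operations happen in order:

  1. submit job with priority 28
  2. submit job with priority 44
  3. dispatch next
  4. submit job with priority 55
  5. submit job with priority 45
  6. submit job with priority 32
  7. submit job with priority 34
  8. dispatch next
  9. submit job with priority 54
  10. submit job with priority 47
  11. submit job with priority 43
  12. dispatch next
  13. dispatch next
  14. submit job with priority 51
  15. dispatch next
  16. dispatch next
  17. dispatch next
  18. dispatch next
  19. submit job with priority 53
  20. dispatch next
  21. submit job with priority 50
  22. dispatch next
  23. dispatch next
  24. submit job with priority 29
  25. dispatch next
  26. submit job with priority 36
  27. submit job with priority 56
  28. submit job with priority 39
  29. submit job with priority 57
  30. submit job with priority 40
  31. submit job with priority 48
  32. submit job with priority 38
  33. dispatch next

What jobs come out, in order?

28, 32, 34, 43, 44, 45, 47, 51, 53, 50, 54, 29, 36

insert 28 → {28}
insert 44 → {28, 44}
dispatch next → 28; now {44}
insert 55 → {44, 55}
insert 45 → {44, 45, 55}
insert 32 → {32, 44, 45, 55}
insert 34 → {32, 34, 44, 45, 55}
dispatch next → 32; now {34, 44, 45, 55}
insert 54 → {34, 44, 45, 54, 55}
insert 47 → {34, 44, 45, 47, 54, 55}
insert 43 → {34, 43, 44, 45, 47, 54, 55}
dispatch next → 34; now {43, 44, 45, 47, 54, 55}
dispatch next → 43; now {44, 45, 47, 54, 55}
insert 51 → {44, 45, 47, 51, 54, 55}
dispatch next → 44; now {45, 47, 51, 54, 55}
dispatch next → 45; now {47, 51, 54, 55}
dispatch next → 47; now {51, 54, 55}
dispatch next → 51; now {54, 55}
insert 53 → {53, 54, 55}
dispatch next → 53; now {54, 55}
insert 50 → {50, 54, 55}
dispatch next → 50; now {54, 55}
dispatch next → 54; now {55}
insert 29 → {29, 55}
dispatch next → 29; now {55}
insert 36 → {36, 55}
insert 56 → {36, 55, 56}
insert 39 → {36, 39, 55, 56}
insert 57 → {36, 39, 55, 56, 57}
insert 40 → {36, 39, 40, 55, 56, 57}
insert 48 → {36, 39, 40, 48, 55, 56, 57}
insert 38 → {36, 38, 39, 40, 48, 55, 56, 57}
dispatch next → 36; now {38, 39, 40, 48, 55, 56, 57}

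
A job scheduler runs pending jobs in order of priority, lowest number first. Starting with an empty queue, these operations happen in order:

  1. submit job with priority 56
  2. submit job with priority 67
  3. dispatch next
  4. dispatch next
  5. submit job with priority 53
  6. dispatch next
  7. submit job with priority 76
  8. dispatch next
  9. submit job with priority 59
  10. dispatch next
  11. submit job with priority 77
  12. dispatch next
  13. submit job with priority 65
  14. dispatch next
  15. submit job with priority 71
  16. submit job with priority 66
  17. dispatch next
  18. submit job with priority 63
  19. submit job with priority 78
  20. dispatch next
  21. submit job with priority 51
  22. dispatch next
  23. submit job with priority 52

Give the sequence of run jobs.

56, 67, 53, 76, 59, 77, 65, 66, 63, 51

insert 56 → {56}
insert 67 → {56, 67}
dispatch next → 56; now {67}
dispatch next → 67; now {}
insert 53 → {53}
dispatch next → 53; now {}
insert 76 → {76}
dispatch next → 76; now {}
insert 59 → {59}
dispatch next → 59; now {}
insert 77 → {77}
dispatch next → 77; now {}
insert 65 → {65}
dispatch next → 65; now {}
insert 71 → {71}
insert 66 → {66, 71}
dispatch next → 66; now {71}
insert 63 → {63, 71}
insert 78 → {63, 71, 78}
dispatch next → 63; now {71, 78}
insert 51 → {51, 71, 78}
dispatch next → 51; now {71, 78}
insert 52 → {52, 71, 78}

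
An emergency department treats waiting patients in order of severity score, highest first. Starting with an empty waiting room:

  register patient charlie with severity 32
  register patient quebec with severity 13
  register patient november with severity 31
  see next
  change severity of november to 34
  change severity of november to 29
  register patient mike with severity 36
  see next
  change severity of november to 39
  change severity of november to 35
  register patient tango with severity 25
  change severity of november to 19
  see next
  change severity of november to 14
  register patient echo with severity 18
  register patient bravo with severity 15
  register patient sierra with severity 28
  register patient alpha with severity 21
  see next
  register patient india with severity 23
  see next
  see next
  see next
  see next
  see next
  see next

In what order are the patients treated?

[charlie, mike, tango, sierra, india, alpha, echo, bravo, november, quebec]

add charlie (severity 32) → {charlie:32}
add quebec (severity 13) → {charlie:32, quebec:13}
add november (severity 31) → {charlie:32, november:31, quebec:13}
see next → charlie; now {november:31, quebec:13}
update november to severity 34 → {november:34, quebec:13}
update november to severity 29 → {november:29, quebec:13}
add mike (severity 36) → {mike:36, november:29, quebec:13}
see next → mike; now {november:29, quebec:13}
update november to severity 39 → {november:39, quebec:13}
update november to severity 35 → {november:35, quebec:13}
add tango (severity 25) → {november:35, tango:25, quebec:13}
update november to severity 19 → {tango:25, november:19, quebec:13}
see next → tango; now {november:19, quebec:13}
update november to severity 14 → {november:14, quebec:13}
add echo (severity 18) → {echo:18, november:14, quebec:13}
add bravo (severity 15) → {echo:18, bravo:15, november:14, quebec:13}
add sierra (severity 28) → {sierra:28, echo:18, bravo:15, november:14, quebec:13}
add alpha (severity 21) → {sierra:28, alpha:21, echo:18, bravo:15, november:14, quebec:13}
see next → sierra; now {alpha:21, echo:18, bravo:15, november:14, quebec:13}
add india (severity 23) → {india:23, alpha:21, echo:18, bravo:15, november:14, quebec:13}
see next → india; now {alpha:21, echo:18, bravo:15, november:14, quebec:13}
see next → alpha; now {echo:18, bravo:15, november:14, quebec:13}
see next → echo; now {bravo:15, november:14, quebec:13}
see next → bravo; now {november:14, quebec:13}
see next → november; now {quebec:13}
see next → quebec; now {}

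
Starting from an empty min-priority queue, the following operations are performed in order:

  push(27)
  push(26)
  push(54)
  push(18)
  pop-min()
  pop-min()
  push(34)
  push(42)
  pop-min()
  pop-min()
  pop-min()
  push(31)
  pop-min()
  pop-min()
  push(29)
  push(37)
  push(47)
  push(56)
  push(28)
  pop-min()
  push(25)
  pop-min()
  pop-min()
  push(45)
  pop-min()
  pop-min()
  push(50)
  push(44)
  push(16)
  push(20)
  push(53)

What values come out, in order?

[18, 26, 27, 34, 42, 31, 54, 28, 25, 29, 37, 45]

insert 27 → {27}
insert 26 → {26, 27}
insert 54 → {26, 27, 54}
insert 18 → {18, 26, 27, 54}
pop-min → 18; now {26, 27, 54}
pop-min → 26; now {27, 54}
insert 34 → {27, 34, 54}
insert 42 → {27, 34, 42, 54}
pop-min → 27; now {34, 42, 54}
pop-min → 34; now {42, 54}
pop-min → 42; now {54}
insert 31 → {31, 54}
pop-min → 31; now {54}
pop-min → 54; now {}
insert 29 → {29}
insert 37 → {29, 37}
insert 47 → {29, 37, 47}
insert 56 → {29, 37, 47, 56}
insert 28 → {28, 29, 37, 47, 56}
pop-min → 28; now {29, 37, 47, 56}
insert 25 → {25, 29, 37, 47, 56}
pop-min → 25; now {29, 37, 47, 56}
pop-min → 29; now {37, 47, 56}
insert 45 → {37, 45, 47, 56}
pop-min → 37; now {45, 47, 56}
pop-min → 45; now {47, 56}
insert 50 → {47, 50, 56}
insert 44 → {44, 47, 50, 56}
insert 16 → {16, 44, 47, 50, 56}
insert 20 → {16, 20, 44, 47, 50, 56}
insert 53 → {16, 20, 44, 47, 50, 53, 56}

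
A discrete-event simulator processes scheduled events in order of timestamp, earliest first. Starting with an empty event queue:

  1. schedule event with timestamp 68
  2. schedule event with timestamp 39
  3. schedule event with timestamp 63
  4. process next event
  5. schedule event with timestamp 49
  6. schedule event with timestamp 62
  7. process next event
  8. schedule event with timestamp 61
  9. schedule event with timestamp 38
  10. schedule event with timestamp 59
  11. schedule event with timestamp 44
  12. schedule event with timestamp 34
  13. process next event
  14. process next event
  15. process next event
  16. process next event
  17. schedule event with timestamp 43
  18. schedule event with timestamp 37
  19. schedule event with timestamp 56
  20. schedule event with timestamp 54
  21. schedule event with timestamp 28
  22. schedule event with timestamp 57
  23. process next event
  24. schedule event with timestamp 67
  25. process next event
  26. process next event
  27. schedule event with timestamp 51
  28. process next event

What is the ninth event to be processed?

insert 68 → {68}
insert 39 → {39, 68}
insert 63 → {39, 63, 68}
process next event → 39; now {63, 68}
insert 49 → {49, 63, 68}
insert 62 → {49, 62, 63, 68}
process next event → 49; now {62, 63, 68}
insert 61 → {61, 62, 63, 68}
insert 38 → {38, 61, 62, 63, 68}
insert 59 → {38, 59, 61, 62, 63, 68}
insert 44 → {38, 44, 59, 61, 62, 63, 68}
insert 34 → {34, 38, 44, 59, 61, 62, 63, 68}
process next event → 34; now {38, 44, 59, 61, 62, 63, 68}
process next event → 38; now {44, 59, 61, 62, 63, 68}
process next event → 44; now {59, 61, 62, 63, 68}
process next event → 59; now {61, 62, 63, 68}
insert 43 → {43, 61, 62, 63, 68}
insert 37 → {37, 43, 61, 62, 63, 68}
insert 56 → {37, 43, 56, 61, 62, 63, 68}
insert 54 → {37, 43, 54, 56, 61, 62, 63, 68}
insert 28 → {28, 37, 43, 54, 56, 61, 62, 63, 68}
insert 57 → {28, 37, 43, 54, 56, 57, 61, 62, 63, 68}
process next event → 28; now {37, 43, 54, 56, 57, 61, 62, 63, 68}
insert 67 → {37, 43, 54, 56, 57, 61, 62, 63, 67, 68}
process next event → 37; now {43, 54, 56, 57, 61, 62, 63, 67, 68}
process next event → 43; now {54, 56, 57, 61, 62, 63, 67, 68}
insert 51 → {51, 54, 56, 57, 61, 62, 63, 67, 68}
process next event → 51; now {54, 56, 57, 61, 62, 63, 67, 68}

43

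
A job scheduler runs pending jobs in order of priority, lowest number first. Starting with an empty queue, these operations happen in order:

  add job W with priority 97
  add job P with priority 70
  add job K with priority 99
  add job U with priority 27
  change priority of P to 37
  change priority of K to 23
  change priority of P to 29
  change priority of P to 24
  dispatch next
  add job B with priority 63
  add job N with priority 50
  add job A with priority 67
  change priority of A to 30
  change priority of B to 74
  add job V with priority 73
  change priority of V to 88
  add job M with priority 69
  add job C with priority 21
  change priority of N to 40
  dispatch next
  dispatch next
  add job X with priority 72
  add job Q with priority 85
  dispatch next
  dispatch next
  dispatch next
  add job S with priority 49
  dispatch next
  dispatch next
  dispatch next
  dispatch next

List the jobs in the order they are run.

add W (priority 97) → {W:97}
add P (priority 70) → {P:70, W:97}
add K (priority 99) → {P:70, W:97, K:99}
add U (priority 27) → {U:27, P:70, W:97, K:99}
update P to priority 37 → {U:27, P:37, W:97, K:99}
update K to priority 23 → {K:23, U:27, P:37, W:97}
update P to priority 29 → {K:23, U:27, P:29, W:97}
update P to priority 24 → {K:23, P:24, U:27, W:97}
dispatch next → K; now {P:24, U:27, W:97}
add B (priority 63) → {P:24, U:27, B:63, W:97}
add N (priority 50) → {P:24, U:27, N:50, B:63, W:97}
add A (priority 67) → {P:24, U:27, N:50, B:63, A:67, W:97}
update A to priority 30 → {P:24, U:27, A:30, N:50, B:63, W:97}
update B to priority 74 → {P:24, U:27, A:30, N:50, B:74, W:97}
add V (priority 73) → {P:24, U:27, A:30, N:50, V:73, B:74, W:97}
update V to priority 88 → {P:24, U:27, A:30, N:50, B:74, V:88, W:97}
add M (priority 69) → {P:24, U:27, A:30, N:50, M:69, B:74, V:88, W:97}
add C (priority 21) → {C:21, P:24, U:27, A:30, N:50, M:69, B:74, V:88, W:97}
update N to priority 40 → {C:21, P:24, U:27, A:30, N:40, M:69, B:74, V:88, W:97}
dispatch next → C; now {P:24, U:27, A:30, N:40, M:69, B:74, V:88, W:97}
dispatch next → P; now {U:27, A:30, N:40, M:69, B:74, V:88, W:97}
add X (priority 72) → {U:27, A:30, N:40, M:69, X:72, B:74, V:88, W:97}
add Q (priority 85) → {U:27, A:30, N:40, M:69, X:72, B:74, Q:85, V:88, W:97}
dispatch next → U; now {A:30, N:40, M:69, X:72, B:74, Q:85, V:88, W:97}
dispatch next → A; now {N:40, M:69, X:72, B:74, Q:85, V:88, W:97}
dispatch next → N; now {M:69, X:72, B:74, Q:85, V:88, W:97}
add S (priority 49) → {S:49, M:69, X:72, B:74, Q:85, V:88, W:97}
dispatch next → S; now {M:69, X:72, B:74, Q:85, V:88, W:97}
dispatch next → M; now {X:72, B:74, Q:85, V:88, W:97}
dispatch next → X; now {B:74, Q:85, V:88, W:97}
dispatch next → B; now {Q:85, V:88, W:97}

K → C → P → U → A → N → S → M → X → B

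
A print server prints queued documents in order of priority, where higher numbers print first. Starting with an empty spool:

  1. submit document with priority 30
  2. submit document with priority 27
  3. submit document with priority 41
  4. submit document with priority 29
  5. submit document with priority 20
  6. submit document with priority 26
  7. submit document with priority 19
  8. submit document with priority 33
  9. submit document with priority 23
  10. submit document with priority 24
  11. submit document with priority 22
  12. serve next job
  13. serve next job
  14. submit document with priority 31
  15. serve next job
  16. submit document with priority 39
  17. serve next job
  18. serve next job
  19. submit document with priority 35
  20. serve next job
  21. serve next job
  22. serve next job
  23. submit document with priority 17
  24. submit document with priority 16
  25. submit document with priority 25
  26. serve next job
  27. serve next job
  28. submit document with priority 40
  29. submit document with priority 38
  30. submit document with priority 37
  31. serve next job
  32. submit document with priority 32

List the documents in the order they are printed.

41, 33, 31, 39, 30, 35, 29, 27, 26, 25, 40

insert 30 → {30}
insert 27 → {30, 27}
insert 41 → {41, 30, 27}
insert 29 → {41, 30, 29, 27}
insert 20 → {41, 30, 29, 27, 20}
insert 26 → {41, 30, 29, 27, 26, 20}
insert 19 → {41, 30, 29, 27, 26, 20, 19}
insert 33 → {41, 33, 30, 29, 27, 26, 20, 19}
insert 23 → {41, 33, 30, 29, 27, 26, 23, 20, 19}
insert 24 → {41, 33, 30, 29, 27, 26, 24, 23, 20, 19}
insert 22 → {41, 33, 30, 29, 27, 26, 24, 23, 22, 20, 19}
serve next job → 41; now {33, 30, 29, 27, 26, 24, 23, 22, 20, 19}
serve next job → 33; now {30, 29, 27, 26, 24, 23, 22, 20, 19}
insert 31 → {31, 30, 29, 27, 26, 24, 23, 22, 20, 19}
serve next job → 31; now {30, 29, 27, 26, 24, 23, 22, 20, 19}
insert 39 → {39, 30, 29, 27, 26, 24, 23, 22, 20, 19}
serve next job → 39; now {30, 29, 27, 26, 24, 23, 22, 20, 19}
serve next job → 30; now {29, 27, 26, 24, 23, 22, 20, 19}
insert 35 → {35, 29, 27, 26, 24, 23, 22, 20, 19}
serve next job → 35; now {29, 27, 26, 24, 23, 22, 20, 19}
serve next job → 29; now {27, 26, 24, 23, 22, 20, 19}
serve next job → 27; now {26, 24, 23, 22, 20, 19}
insert 17 → {26, 24, 23, 22, 20, 19, 17}
insert 16 → {26, 24, 23, 22, 20, 19, 17, 16}
insert 25 → {26, 25, 24, 23, 22, 20, 19, 17, 16}
serve next job → 26; now {25, 24, 23, 22, 20, 19, 17, 16}
serve next job → 25; now {24, 23, 22, 20, 19, 17, 16}
insert 40 → {40, 24, 23, 22, 20, 19, 17, 16}
insert 38 → {40, 38, 24, 23, 22, 20, 19, 17, 16}
insert 37 → {40, 38, 37, 24, 23, 22, 20, 19, 17, 16}
serve next job → 40; now {38, 37, 24, 23, 22, 20, 19, 17, 16}
insert 32 → {38, 37, 32, 24, 23, 22, 20, 19, 17, 16}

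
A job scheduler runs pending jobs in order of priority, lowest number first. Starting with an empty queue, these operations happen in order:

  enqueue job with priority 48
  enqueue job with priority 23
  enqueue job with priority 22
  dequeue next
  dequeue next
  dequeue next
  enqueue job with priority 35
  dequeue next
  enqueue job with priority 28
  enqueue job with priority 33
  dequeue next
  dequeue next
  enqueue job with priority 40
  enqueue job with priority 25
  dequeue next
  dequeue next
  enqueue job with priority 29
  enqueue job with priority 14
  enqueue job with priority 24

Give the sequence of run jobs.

insert 48 → {48}
insert 23 → {23, 48}
insert 22 → {22, 23, 48}
dequeue next → 22; now {23, 48}
dequeue next → 23; now {48}
dequeue next → 48; now {}
insert 35 → {35}
dequeue next → 35; now {}
insert 28 → {28}
insert 33 → {28, 33}
dequeue next → 28; now {33}
dequeue next → 33; now {}
insert 40 → {40}
insert 25 → {25, 40}
dequeue next → 25; now {40}
dequeue next → 40; now {}
insert 29 → {29}
insert 14 → {14, 29}
insert 24 → {14, 24, 29}

22, 23, 48, 35, 28, 33, 25, 40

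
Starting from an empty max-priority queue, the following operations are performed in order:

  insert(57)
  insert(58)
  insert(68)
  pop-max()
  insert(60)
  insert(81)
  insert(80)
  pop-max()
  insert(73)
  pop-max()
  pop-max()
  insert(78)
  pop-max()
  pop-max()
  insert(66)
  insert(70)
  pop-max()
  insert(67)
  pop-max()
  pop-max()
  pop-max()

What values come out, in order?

insert 57 → {57}
insert 58 → {58, 57}
insert 68 → {68, 58, 57}
pop-max → 68; now {58, 57}
insert 60 → {60, 58, 57}
insert 81 → {81, 60, 58, 57}
insert 80 → {81, 80, 60, 58, 57}
pop-max → 81; now {80, 60, 58, 57}
insert 73 → {80, 73, 60, 58, 57}
pop-max → 80; now {73, 60, 58, 57}
pop-max → 73; now {60, 58, 57}
insert 78 → {78, 60, 58, 57}
pop-max → 78; now {60, 58, 57}
pop-max → 60; now {58, 57}
insert 66 → {66, 58, 57}
insert 70 → {70, 66, 58, 57}
pop-max → 70; now {66, 58, 57}
insert 67 → {67, 66, 58, 57}
pop-max → 67; now {66, 58, 57}
pop-max → 66; now {58, 57}
pop-max → 58; now {57}

68 → 81 → 80 → 73 → 78 → 60 → 70 → 67 → 66 → 58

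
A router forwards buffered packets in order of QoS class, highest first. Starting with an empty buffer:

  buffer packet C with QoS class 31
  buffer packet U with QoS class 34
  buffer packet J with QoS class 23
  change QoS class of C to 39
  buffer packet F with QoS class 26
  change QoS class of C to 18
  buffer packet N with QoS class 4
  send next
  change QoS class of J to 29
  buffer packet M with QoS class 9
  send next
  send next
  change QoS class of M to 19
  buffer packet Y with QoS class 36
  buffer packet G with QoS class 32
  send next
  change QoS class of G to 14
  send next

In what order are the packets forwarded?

U, J, F, Y, M

add C (QoS class 31) → {C:31}
add U (QoS class 34) → {U:34, C:31}
add J (QoS class 23) → {U:34, C:31, J:23}
update C to QoS class 39 → {C:39, U:34, J:23}
add F (QoS class 26) → {C:39, U:34, F:26, J:23}
update C to QoS class 18 → {U:34, F:26, J:23, C:18}
add N (QoS class 4) → {U:34, F:26, J:23, C:18, N:4}
send next → U; now {F:26, J:23, C:18, N:4}
update J to QoS class 29 → {J:29, F:26, C:18, N:4}
add M (QoS class 9) → {J:29, F:26, C:18, M:9, N:4}
send next → J; now {F:26, C:18, M:9, N:4}
send next → F; now {C:18, M:9, N:4}
update M to QoS class 19 → {M:19, C:18, N:4}
add Y (QoS class 36) → {Y:36, M:19, C:18, N:4}
add G (QoS class 32) → {Y:36, G:32, M:19, C:18, N:4}
send next → Y; now {G:32, M:19, C:18, N:4}
update G to QoS class 14 → {M:19, C:18, G:14, N:4}
send next → M; now {C:18, G:14, N:4}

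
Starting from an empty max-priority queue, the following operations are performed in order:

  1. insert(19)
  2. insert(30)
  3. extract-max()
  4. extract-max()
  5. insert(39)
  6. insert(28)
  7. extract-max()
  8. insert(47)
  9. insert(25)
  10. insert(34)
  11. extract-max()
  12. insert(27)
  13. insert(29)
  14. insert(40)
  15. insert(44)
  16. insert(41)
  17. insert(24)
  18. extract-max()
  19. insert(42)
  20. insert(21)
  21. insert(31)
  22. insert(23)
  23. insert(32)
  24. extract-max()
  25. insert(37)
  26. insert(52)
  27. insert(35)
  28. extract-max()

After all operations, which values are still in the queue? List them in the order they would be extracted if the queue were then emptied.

[41, 40, 37, 35, 34, 32, 31, 29, 28, 27, 25, 24, 23, 21]

insert 19 → {19}
insert 30 → {30, 19}
extract-max → 30; now {19}
extract-max → 19; now {}
insert 39 → {39}
insert 28 → {39, 28}
extract-max → 39; now {28}
insert 47 → {47, 28}
insert 25 → {47, 28, 25}
insert 34 → {47, 34, 28, 25}
extract-max → 47; now {34, 28, 25}
insert 27 → {34, 28, 27, 25}
insert 29 → {34, 29, 28, 27, 25}
insert 40 → {40, 34, 29, 28, 27, 25}
insert 44 → {44, 40, 34, 29, 28, 27, 25}
insert 41 → {44, 41, 40, 34, 29, 28, 27, 25}
insert 24 → {44, 41, 40, 34, 29, 28, 27, 25, 24}
extract-max → 44; now {41, 40, 34, 29, 28, 27, 25, 24}
insert 42 → {42, 41, 40, 34, 29, 28, 27, 25, 24}
insert 21 → {42, 41, 40, 34, 29, 28, 27, 25, 24, 21}
insert 31 → {42, 41, 40, 34, 31, 29, 28, 27, 25, 24, 21}
insert 23 → {42, 41, 40, 34, 31, 29, 28, 27, 25, 24, 23, 21}
insert 32 → {42, 41, 40, 34, 32, 31, 29, 28, 27, 25, 24, 23, 21}
extract-max → 42; now {41, 40, 34, 32, 31, 29, 28, 27, 25, 24, 23, 21}
insert 37 → {41, 40, 37, 34, 32, 31, 29, 28, 27, 25, 24, 23, 21}
insert 52 → {52, 41, 40, 37, 34, 32, 31, 29, 28, 27, 25, 24, 23, 21}
insert 35 → {52, 41, 40, 37, 35, 34, 32, 31, 29, 28, 27, 25, 24, 23, 21}
extract-max → 52; now {41, 40, 37, 35, 34, 32, 31, 29, 28, 27, 25, 24, 23, 21}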